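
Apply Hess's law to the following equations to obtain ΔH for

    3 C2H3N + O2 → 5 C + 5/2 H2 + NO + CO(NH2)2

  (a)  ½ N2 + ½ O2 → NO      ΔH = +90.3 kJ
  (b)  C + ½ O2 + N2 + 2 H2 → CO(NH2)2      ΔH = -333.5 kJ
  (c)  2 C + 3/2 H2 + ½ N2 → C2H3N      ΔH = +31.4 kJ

(a) as written: +90.3 kJ
(b) as written: -333.5 kJ
(c) reversed and × 3: (-3)·(+31.4) = -94.2 kJ
Combining the equations, ΔH = (1)·(+90.3) + (1)·(-333.5) + (-3)·(+31.4) = -337.4 kJ

ΔH = -337.4 kJ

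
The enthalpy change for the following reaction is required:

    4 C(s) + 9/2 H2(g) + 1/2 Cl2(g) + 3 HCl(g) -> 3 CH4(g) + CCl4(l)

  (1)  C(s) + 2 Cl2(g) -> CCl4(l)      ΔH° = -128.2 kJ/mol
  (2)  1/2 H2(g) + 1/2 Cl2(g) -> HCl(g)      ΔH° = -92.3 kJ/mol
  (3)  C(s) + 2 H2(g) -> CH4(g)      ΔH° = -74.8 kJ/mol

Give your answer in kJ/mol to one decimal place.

(1) as written (CCl4(l) already on the product side): -128.2 kJ/mol
(2) reversed and × 3 (reverse to put HCl(g) on the reactant side; ×3 to match 3 HCl(g) in the target): (-3)·(-92.3) = +276.9 kJ/mol
(3) × 3 (scale by 3 for the 3 CH4(g)): (3)·(-74.8) = -224.4 kJ/mol
Combining the equations, ΔH° = (-128.2) + (+276.9) + (-224.4) = -75.7 kJ/mol

ΔH° = -75.7 kJ/mol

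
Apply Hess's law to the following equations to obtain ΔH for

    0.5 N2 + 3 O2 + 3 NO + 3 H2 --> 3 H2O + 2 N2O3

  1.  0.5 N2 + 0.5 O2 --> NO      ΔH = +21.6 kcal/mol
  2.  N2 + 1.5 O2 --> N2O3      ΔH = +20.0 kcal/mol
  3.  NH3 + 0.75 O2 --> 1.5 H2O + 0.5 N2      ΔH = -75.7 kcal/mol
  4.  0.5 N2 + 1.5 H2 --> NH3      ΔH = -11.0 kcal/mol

ΔH = -198.2 kcal/mol

eq. 1 reversed and × 3 (reverse to put NO on the reactant side; ×3 to match 3 NO in the target): (-3)·(+21.6) = -64.8 kcal/mol
eq. 2 × 2 (scale by 2 for the 2 N2O3): (2)·(+20.0) = +40.0 kcal/mol
eq. 3 × 2 (scale by 2 for the 3 H2O): (2)·(-75.7) = -151.4 kcal/mol
eq. 4 × 2 (×2 to match 3 H2 in the target): (2)·(-11.0) = -22.0 kcal/mol
By Hess's law, ΔH = (-64.8) + (+40.0) + (-151.4) + (-22.0) = -198.2 kcal/mol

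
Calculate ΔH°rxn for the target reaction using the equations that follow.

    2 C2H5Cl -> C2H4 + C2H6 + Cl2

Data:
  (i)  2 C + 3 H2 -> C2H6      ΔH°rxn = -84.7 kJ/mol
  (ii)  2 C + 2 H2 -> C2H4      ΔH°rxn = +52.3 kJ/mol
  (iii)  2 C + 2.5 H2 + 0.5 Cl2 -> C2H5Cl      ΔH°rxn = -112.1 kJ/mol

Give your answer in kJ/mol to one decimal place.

(i) as written (C2H6 already on the product side): -84.7 kJ/mol
(ii) as written (C2H4 already on the product side): +52.3 kJ/mol
(iii) reversed and × 2 (reverse to put C2H5Cl on the reactant side; ×2 to match 2 C2H5Cl in the target): (-2)·(-112.1) = +224.2 kJ/mol
By Hess's law, ΔH°rxn = (-84.7) + (+52.3) + (+224.2) = 191.8 kJ/mol

ΔH°rxn = 191.8 kJ/mol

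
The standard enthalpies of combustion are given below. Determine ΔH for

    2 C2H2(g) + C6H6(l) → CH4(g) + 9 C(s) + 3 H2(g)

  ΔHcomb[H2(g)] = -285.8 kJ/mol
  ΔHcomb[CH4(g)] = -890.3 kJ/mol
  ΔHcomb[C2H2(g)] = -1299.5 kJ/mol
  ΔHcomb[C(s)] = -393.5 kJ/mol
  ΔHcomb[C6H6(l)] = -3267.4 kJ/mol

Using ΔH = Σ nΔHc°(reactants) − Σ nΔHc°(products):
= [2·(-1299.5) + 1·(-3267.4)] − [1·(-890.3) + 9·(-393.5) + 3·(-285.8)]
= -577.2 kJ/mol

ΔH = -577.2 kJ/mol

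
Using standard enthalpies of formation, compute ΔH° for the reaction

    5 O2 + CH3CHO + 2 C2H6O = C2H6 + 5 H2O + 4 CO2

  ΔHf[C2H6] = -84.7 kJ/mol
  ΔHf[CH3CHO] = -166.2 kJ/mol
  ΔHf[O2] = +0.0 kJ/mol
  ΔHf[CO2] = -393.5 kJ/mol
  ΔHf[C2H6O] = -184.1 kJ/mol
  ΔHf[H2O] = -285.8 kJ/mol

Products: 1·(-84.7) + 5·(-285.8) + 4·(-393.5) = -3087.7
Reactants: 5·(+0.0) + 1·(-166.2) + 2·(-184.1) = -534.4
ΔH° = (-3087.7) − (-534.4) = -2553.3 kJ/mol

ΔH° = -2553.3 kJ/mol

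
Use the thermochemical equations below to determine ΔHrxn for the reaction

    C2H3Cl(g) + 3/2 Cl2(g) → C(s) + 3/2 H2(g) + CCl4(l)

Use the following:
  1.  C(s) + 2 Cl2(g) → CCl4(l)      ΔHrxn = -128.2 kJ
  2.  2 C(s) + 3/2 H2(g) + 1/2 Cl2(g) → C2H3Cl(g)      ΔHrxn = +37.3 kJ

eq. 1 as written (CCl4(l) already on the product side): -128.2 kJ
eq. 2 reversed (reverse to put C2H3Cl(g) on the reactant side): -37.3 kJ
Summing the manipulated equations, ΔHrxn = (-128.2) + (-37.3) = -165.5 kJ

ΔHrxn = -165.5 kJ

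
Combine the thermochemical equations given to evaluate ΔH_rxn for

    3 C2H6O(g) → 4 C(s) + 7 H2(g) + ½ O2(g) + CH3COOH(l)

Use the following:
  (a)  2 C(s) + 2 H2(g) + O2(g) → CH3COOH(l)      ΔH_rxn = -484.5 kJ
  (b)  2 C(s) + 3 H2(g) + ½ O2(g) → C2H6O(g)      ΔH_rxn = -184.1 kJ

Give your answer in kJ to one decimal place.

(a) as written: -484.5 kJ
(b) reversed and × 3: (-3)·(-184.1) = +552.3 kJ
By Hess's law, ΔH_rxn = (-484.5) + (+552.3) = 67.8 kJ

ΔH_rxn = 67.8 kJ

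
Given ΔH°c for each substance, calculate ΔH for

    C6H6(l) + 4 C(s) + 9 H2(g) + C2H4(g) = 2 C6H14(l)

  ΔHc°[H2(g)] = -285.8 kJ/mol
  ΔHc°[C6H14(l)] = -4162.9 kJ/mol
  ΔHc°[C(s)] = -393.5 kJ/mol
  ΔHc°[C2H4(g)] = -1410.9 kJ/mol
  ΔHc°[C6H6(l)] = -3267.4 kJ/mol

ΔH = -498.7 kJ/mol

With combustion enthalpies, reactants minus products:
= [1·(-3267.4) + 4·(-393.5) + 9·(-285.8) + 1·(-1410.9)] − [2·(-4162.9)]
= -498.7 kJ/mol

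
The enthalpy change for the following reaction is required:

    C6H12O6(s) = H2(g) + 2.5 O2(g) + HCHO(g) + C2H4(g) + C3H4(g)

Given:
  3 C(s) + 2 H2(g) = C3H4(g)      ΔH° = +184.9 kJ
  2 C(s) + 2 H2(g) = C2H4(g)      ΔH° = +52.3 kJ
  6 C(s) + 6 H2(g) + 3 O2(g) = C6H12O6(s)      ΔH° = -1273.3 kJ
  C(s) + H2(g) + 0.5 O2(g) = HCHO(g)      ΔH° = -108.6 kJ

ΔH° = 1401.9 kJ

equation 1 as written: +184.9 kJ
equation 2 as written: +52.3 kJ
equation 3 reversed: +1273.3 kJ
equation 4 as written: -108.6 kJ
Summing the manipulated equations, ΔH° = (1)·(+184.9) + (1)·(+52.3) + (-1)·(-1273.3) + (1)·(-108.6) = 1401.9 kJ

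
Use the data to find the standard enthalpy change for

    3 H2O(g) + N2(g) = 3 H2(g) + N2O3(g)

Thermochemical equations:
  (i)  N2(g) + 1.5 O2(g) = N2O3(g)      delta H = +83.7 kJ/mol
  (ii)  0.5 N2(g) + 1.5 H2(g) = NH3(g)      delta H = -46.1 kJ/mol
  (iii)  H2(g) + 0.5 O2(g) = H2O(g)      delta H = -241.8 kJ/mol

delta H = 809.1 kJ/mol

(i) as written: +83.7 kJ/mol
(ii): not needed.
(iii) reversed and × 3: (-3)·(-241.8) = +725.4 kJ/mol
Summing the manipulated equations, delta H = (1)·(+83.7) + (-3)·(-241.8) = 809.1 kJ/mol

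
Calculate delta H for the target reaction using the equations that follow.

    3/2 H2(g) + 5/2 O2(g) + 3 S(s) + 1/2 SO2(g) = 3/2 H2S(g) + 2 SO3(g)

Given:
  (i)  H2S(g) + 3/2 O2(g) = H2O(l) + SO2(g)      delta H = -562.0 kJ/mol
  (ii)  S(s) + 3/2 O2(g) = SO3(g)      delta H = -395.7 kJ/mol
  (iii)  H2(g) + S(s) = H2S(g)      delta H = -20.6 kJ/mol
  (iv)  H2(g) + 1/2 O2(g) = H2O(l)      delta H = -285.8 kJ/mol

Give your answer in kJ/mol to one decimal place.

(i) reversed and × 1/2 (SO2(g) must end up as a reactant; ×1/2 to match 1/2 SO2(g) in the target): (-1/2)·(-562.0) = +281.0 kJ/mol
(ii) × 2 (scale by 2 for the 2 SO3(g)): (2)·(-395.7) = -791.4 kJ/mol
(iii) as written: -20.6 kJ/mol
(iv) × 1/2: (1/2)·(-285.8) = -142.9 kJ/mol
Combining the equations, delta H = (+281.0) + (-791.4) + (-20.6) + (-142.9) = -673.9 kJ/mol

delta H = -673.9 kJ/mol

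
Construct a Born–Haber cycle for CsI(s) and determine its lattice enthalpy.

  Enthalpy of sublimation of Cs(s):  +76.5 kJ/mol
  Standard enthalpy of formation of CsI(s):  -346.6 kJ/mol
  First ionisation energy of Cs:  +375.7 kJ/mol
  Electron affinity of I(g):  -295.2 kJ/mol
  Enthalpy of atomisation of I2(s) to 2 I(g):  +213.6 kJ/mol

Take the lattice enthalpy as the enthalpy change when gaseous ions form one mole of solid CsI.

U = -610.4 kJ/mol

ΔHf° = 1·ΔHsub + 1·(ΣIE) + 1/2·D(I2) + 1·EA + U
-346.6 = 1·(+76.5) + 1·(+375.7) + 1/2·(+213.6) + 1·(-295.2) + U
U = -346.6 − (+263.8) = -610.4 kJ/mol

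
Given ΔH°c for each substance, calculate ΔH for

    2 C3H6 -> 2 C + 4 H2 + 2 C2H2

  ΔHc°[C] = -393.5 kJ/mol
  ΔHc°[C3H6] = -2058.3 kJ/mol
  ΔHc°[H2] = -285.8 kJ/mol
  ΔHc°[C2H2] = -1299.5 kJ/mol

Using ΔH = Σ nΔHc°(reactants) − Σ nΔHc°(products):
= [2·(-2058.3)] − [2·(-393.5) + 4·(-285.8) + 2·(-1299.5)]
= 412.6 kJ/mol

ΔH = 412.6 kJ/mol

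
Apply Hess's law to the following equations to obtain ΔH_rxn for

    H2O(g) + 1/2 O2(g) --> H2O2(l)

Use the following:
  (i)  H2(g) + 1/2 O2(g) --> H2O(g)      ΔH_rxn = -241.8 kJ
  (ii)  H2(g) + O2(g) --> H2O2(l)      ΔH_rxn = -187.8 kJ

(i) reversed: +241.8 kJ
(ii) as written: -187.8 kJ
Combining the equations, ΔH_rxn = (+241.8) + (-187.8) = 54.0 kJ

ΔH_rxn = 54.0 kJ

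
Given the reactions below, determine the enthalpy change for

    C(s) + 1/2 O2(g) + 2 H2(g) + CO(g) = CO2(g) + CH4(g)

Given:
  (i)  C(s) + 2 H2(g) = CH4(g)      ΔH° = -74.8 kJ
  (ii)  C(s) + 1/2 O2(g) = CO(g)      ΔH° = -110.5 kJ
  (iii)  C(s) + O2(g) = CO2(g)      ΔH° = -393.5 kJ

ΔH° = -357.8 kJ

(i) as written (CH4(g) already on the product side): -74.8 kJ
(ii) reversed (reverse to put CO(g) on the reactant side): +110.5 kJ
(iii) as written (CO2(g) already on the product side): -393.5 kJ
ΔH° = (-74.8) + (+110.5) + (-393.5) = -357.8 kJ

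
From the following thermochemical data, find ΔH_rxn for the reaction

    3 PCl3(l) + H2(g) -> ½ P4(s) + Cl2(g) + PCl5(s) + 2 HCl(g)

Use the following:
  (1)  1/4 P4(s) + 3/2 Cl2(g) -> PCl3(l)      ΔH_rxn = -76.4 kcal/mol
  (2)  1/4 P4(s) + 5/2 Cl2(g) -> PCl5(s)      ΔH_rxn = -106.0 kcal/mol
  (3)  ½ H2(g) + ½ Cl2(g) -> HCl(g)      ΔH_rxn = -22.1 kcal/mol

(1) reversed and × 3 (PCl3(l) must end up as a reactant; ×3 to match 3 PCl3(l) in the target): (-3)·(-76.4) = +229.2 kcal/mol
(2) as written (PCl5(s) already on the product side): -106.0 kcal/mol
(3) × 2 (×2 to match 2 HCl(g) in the target): (2)·(-22.1) = -44.2 kcal/mol
ΔH_rxn = (-3)·(-76.4) + (1)·(-106.0) + (2)·(-22.1) = 79.0 kcal/mol

ΔH_rxn = 79.0 kcal/mol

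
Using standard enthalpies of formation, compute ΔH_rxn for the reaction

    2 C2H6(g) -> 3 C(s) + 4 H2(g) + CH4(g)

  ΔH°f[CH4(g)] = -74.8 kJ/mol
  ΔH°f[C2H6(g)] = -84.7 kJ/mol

ΔH_rxn = 94.6 kJ/mol

Products: 3·(+0.0) + 4·(+0.0) + 1·(-74.8) = -74.8
Reactants: 2·(-84.7) = -169.4
ΔH_rxn = (-74.8) − (-169.4) = 94.6 kJ/mol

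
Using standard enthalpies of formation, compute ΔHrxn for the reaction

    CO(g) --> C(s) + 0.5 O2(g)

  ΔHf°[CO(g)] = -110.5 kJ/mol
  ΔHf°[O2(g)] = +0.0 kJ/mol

ΔH°rxn = Σ nΔHf°(products) − Σ nΔHf°(reactants).
Products: 1·(+0.0) + 1/2·(+0.0) = +0.0
Reactants: 1·(-110.5) = -110.5
ΔHrxn = (+0.0) − (-110.5) = 110.5 kJ/mol

ΔHrxn = 110.5 kJ/mol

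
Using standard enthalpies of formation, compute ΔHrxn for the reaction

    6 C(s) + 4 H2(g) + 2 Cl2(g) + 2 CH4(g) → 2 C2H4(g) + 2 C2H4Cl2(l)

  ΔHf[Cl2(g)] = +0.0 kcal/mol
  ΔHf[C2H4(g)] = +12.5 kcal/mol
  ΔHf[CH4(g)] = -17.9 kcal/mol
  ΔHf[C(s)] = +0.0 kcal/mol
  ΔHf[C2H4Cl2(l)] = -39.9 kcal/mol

ΔH°rxn = Σ nΔHf°(products) − Σ nΔHf°(reactants).
Products: 2·(+12.5) + 2·(-39.9) = -54.8
Reactants: 6·(+0.0) + 4·(+0.0) + 2·(+0.0) + 2·(-17.9) = -35.8
ΔHrxn = (-54.8) − (-35.8) = -19.0 kcal/mol

ΔHrxn = -19.0 kcal/mol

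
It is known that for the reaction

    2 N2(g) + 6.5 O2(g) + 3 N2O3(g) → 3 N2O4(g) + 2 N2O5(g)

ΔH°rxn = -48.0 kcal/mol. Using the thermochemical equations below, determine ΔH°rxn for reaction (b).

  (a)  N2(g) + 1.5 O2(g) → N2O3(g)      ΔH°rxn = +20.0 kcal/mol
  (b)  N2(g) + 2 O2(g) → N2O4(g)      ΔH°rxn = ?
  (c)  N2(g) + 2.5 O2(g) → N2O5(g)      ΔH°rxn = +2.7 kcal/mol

ΔH°rxn = 2.2 kcal/mol

(a) reversed and × 3: (-3)·(+20.0) = -60.0 kcal/mol
(b) × 3: contributes 3·x
(c) × 2: (2)·(+2.7) = +5.4 kcal/mol
-48.0 = (-60.0) + (+5.4) + 3·x
x = (-48.0 − (-54.6)) / (3) = 2.2 kcal/mol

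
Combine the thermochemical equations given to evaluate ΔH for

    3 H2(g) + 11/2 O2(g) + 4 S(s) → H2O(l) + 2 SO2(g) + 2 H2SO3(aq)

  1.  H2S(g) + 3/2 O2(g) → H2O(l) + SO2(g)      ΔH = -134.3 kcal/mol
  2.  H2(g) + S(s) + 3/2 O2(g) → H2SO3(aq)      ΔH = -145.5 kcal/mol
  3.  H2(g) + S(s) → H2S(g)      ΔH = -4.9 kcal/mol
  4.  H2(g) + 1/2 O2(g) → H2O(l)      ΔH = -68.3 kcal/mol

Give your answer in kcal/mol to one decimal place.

eq. 1 × 2: (2)·(-134.3) = -268.6 kcal/mol
eq. 2 × 2: (2)·(-145.5) = -291.0 kcal/mol
eq. 3 × 2: (2)·(-4.9) = -9.8 kcal/mol
eq. 4 reversed: +68.3 kcal/mol
By Hess's law, ΔH = (-268.6) + (-291.0) + (-9.8) + (+68.3) = -501.1 kcal/mol

ΔH = -501.1 kcal/mol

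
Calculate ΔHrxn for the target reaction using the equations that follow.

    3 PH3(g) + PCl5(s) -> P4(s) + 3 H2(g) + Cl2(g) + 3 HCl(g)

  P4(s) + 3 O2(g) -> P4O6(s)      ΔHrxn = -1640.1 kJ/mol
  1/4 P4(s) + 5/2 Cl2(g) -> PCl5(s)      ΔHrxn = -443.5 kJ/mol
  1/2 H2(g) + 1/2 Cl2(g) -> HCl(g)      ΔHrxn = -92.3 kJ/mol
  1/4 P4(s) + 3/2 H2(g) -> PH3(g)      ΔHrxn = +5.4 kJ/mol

ΔHrxn = 150.4 kJ/mol

equation 1: not needed.
equation 2 reversed: +443.5 kJ/mol
equation 3 × 3: (3)·(-92.3) = -276.9 kJ/mol
equation 4 reversed and × 3: (-3)·(+5.4) = -16.2 kJ/mol
ΔHrxn = (-1)·(-443.5) + (3)·(-92.3) + (-3)·(+5.4) = 150.4 kJ/mol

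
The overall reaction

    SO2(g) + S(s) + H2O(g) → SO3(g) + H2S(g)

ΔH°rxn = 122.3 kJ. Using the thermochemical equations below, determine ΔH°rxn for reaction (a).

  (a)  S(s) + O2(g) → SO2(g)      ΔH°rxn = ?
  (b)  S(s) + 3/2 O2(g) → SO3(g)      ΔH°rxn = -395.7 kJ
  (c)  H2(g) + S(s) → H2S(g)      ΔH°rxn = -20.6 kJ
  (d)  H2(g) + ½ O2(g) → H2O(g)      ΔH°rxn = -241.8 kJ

ΔH°rxn = -296.8 kJ

(a) reversed: contributes −x
(b) as written: -395.7 kJ
(c) as written: -20.6 kJ
(d) reversed: +241.8 kJ
+122.3 = (-395.7) + (-20.6) + (+241.8) − x
x = (+122.3 − (-174.5)) / (-1) = -296.8 kJ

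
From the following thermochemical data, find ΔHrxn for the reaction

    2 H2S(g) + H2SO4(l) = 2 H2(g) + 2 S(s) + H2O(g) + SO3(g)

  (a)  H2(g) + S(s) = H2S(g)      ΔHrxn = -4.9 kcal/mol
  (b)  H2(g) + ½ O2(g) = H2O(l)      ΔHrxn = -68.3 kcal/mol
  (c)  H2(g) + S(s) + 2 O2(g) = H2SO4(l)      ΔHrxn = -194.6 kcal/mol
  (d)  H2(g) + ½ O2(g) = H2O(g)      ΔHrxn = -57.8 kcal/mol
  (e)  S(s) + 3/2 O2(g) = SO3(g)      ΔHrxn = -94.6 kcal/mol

(a) reversed and × 2: (-2)·(-4.9) = +9.8 kcal/mol
(b): not needed.
(c) reversed: +194.6 kcal/mol
(d) as written: -57.8 kcal/mol
(e) as written: -94.6 kcal/mol
ΔHrxn = (-2)·(-4.9) + (-1)·(-194.6) + (1)·(-57.8) + (1)·(-94.6) = 52.0 kcal/mol

ΔHrxn = 52.0 kcal/mol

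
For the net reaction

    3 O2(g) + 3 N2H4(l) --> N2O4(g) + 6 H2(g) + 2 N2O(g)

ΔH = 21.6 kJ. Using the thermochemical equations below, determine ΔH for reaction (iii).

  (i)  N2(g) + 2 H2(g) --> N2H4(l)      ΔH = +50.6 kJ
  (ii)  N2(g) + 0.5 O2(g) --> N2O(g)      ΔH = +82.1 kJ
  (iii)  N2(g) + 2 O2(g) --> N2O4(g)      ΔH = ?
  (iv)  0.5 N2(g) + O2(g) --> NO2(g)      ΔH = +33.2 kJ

ΔH = 9.2 kJ

(i) reversed and × 3: (-3)·(+50.6) = -151.8 kJ
(ii) × 2: (2)·(+82.1) = +164.2 kJ
(iii) as written: contributes x
(iv): not needed.
+21.6 = (-151.8) + (+164.2) + x
x = (+21.6 − (+12.4)) / (1) = 9.2 kJ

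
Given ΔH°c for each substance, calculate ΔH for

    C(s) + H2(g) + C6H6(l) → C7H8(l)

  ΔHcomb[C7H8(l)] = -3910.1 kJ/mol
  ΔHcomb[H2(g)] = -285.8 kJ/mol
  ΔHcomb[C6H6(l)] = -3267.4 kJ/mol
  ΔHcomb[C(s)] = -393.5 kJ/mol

ΔH = -36.6 kJ/mol

Using ΔH = Σ nΔHc°(reactants) − Σ nΔHc°(products):
= [1·(-393.5) + 1·(-285.8) + 1·(-3267.4)] − [1·(-3910.1)]
= -36.6 kJ/mol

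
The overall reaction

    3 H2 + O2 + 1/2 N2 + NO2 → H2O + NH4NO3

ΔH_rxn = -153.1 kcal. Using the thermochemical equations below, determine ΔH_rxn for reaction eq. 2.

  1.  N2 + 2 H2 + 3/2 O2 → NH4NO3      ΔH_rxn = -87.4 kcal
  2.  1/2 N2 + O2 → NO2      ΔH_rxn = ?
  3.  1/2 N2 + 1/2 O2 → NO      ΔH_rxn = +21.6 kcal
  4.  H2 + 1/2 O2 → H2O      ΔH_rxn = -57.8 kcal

eq. 1 as written (NH4NO3 already on the product side): -87.4 kcal
eq. 2 reversed (reverse to put NO2 on the reactant side): contributes −x
eq. 3: not needed (NO appears nowhere else).
eq. 4 as written (H2O already on the product side): -57.8 kcal
-153.1 = (-87.4) + (-57.8) − x
x = (-153.1 − (-145.2)) / (-1) = 7.9 kcal

ΔH_rxn = 7.9 kcal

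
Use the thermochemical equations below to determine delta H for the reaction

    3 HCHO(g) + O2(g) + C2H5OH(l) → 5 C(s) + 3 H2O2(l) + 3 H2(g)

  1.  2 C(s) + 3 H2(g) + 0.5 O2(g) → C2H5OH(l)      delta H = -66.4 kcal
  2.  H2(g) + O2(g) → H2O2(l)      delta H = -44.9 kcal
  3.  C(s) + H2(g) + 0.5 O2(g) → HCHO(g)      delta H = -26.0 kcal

eq. 1 reversed (reverse to put C2H5OH(l) on the reactant side): +66.4 kcal
eq. 2 × 3 (×3 to match 3 H2O2(l) in the target): (3)·(-44.9) = -134.7 kcal
eq. 3 reversed and × 3 (reverse to put HCHO(g) on the reactant side; ×3 to match 3 HCHO(g) in the target): (-3)·(-26.0) = +78.0 kcal
Summing the manipulated equations, delta H = (-1)·(-66.4) + (3)·(-44.9) + (-3)·(-26.0) = 9.7 kcal

delta H = 9.7 kcal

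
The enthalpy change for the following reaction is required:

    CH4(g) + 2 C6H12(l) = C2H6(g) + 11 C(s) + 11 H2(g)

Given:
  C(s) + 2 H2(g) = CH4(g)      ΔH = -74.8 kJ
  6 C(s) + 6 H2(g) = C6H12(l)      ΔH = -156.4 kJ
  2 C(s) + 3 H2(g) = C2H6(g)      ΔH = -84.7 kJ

ΔH = 302.9 kJ

equation 1 reversed: +74.8 kJ
equation 2 reversed and × 2: (-2)·(-156.4) = +312.8 kJ
equation 3 as written: -84.7 kJ
By Hess's law, ΔH = (-1)·(-74.8) + (-2)·(-156.4) + (1)·(-84.7) = 302.9 kJ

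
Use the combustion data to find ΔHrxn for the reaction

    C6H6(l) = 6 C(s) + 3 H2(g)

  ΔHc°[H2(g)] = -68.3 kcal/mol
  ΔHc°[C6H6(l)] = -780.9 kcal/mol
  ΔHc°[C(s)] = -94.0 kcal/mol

Using ΔH = Σ nΔHc°(reactants) − Σ nΔHc°(products):
= [1·(-780.9)] − [6·(-94.0) + 3·(-68.3)]
= -12.0 kcal/mol

ΔHrxn = -12.0 kcal/mol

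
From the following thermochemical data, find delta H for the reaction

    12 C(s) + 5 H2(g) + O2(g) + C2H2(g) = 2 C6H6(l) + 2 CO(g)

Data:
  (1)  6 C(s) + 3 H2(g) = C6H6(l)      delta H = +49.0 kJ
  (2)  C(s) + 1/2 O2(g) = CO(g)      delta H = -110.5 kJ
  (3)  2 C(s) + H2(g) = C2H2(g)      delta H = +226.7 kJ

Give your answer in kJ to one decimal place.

delta H = -349.7 kJ

(1) × 2: (2)·(+49.0) = +98.0 kJ
(2) × 2: (2)·(-110.5) = -221.0 kJ
(3) reversed: -226.7 kJ
delta H = (2)·(+49.0) + (2)·(-110.5) + (-1)·(+226.7) = -349.7 kJ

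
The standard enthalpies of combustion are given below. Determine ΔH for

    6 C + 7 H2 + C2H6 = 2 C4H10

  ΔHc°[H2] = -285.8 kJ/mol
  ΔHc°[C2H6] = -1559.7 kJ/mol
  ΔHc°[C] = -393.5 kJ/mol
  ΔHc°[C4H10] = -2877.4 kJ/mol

With combustion enthalpies, reactants minus products:
= [6·(-393.5) + 7·(-285.8) + 1·(-1559.7)] − [2·(-2877.4)]
= -166.5 kJ/mol

ΔH = -166.5 kJ/mol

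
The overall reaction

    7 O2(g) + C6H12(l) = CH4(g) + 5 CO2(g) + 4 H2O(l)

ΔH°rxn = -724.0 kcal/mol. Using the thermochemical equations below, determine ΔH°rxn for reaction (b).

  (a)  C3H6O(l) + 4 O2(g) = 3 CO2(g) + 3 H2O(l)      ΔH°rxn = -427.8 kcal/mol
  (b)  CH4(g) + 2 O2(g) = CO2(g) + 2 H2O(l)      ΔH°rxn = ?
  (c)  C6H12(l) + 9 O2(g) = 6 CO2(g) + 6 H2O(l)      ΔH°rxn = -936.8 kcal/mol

ΔH°rxn = -212.8 kcal/mol

(a): not needed (C3H6O(l) appears nowhere else).
(b) reversed (CH4(g) must end up as a product): contributes −x
(c) as written (C6H12(l) already on the reactant side): -936.8 kcal/mol
-724.0 = (-936.8) − x
x = (-724.0 − (-936.8)) / (-1) = -212.8 kcal/mol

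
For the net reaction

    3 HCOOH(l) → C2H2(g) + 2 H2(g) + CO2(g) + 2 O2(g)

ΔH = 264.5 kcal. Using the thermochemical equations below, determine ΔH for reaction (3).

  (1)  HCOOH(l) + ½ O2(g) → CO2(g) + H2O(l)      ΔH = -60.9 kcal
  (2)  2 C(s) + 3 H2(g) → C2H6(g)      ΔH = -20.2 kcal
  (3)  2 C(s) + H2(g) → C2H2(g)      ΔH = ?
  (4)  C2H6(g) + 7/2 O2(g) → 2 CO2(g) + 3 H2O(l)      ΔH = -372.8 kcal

(1) × 3: (3)·(-60.9) = -182.7 kcal
(2) reversed: +20.2 kcal
(3) as written: contributes x
(4) reversed: +372.8 kcal
+264.5 = (-182.7) + (+20.2) + (+372.8) + x
x = (+264.5 − (+210.3)) / (1) = 54.2 kcal

ΔH = 54.2 kcal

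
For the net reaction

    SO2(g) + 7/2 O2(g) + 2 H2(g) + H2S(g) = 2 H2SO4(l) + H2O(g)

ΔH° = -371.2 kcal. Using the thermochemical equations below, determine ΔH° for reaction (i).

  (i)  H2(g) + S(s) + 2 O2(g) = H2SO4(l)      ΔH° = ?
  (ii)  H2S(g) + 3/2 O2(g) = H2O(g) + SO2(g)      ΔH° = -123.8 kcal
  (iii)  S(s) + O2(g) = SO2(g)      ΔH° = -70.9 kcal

(i) × 2 (scale by 2 for the 2 H2SO4(l)): contributes 2·x
(ii) as written (H2S(g) already on the reactant side): -123.8 kcal
(iii) reversed and × 2: (-2)·(-70.9) = +141.8 kcal
-371.2 = (-123.8) + (+141.8) + 2·x
x = (-371.2 − (+18.0)) / (2) = -194.6 kcal

ΔH° = -194.6 kcal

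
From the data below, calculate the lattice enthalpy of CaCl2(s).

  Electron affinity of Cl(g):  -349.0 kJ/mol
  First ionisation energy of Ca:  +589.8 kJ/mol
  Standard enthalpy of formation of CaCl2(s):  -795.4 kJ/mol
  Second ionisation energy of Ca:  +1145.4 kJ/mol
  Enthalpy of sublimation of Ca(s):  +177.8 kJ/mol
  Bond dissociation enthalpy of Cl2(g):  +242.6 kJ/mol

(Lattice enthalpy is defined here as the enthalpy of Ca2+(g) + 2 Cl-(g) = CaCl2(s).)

ΔHf° = 1·ΔHsub + 1·(ΣIE) + 1·D(Cl2) + 2·EA + U
-795.4 = 1·(+177.8) + 1·(+1735.2) + 1·(+242.6) + 2·(-349.0) + U
U = -795.4 − (+1457.6) = -2253.0 kJ/mol

U = -2253.0 kJ/mol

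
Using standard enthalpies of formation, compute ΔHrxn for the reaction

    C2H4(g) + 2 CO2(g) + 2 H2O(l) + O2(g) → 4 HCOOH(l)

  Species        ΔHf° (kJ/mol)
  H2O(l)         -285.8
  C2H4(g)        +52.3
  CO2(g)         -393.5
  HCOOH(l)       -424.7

ΔHrxn = -392.5 kJ/mol

Products: 4·(-424.7) = -1698.8
Reactants: 1·(+52.3) + 2·(-393.5) + 2·(-285.8) + 1·(+0.0) = -1306.3
ΔHrxn = (-1698.8) − (-1306.3) = -392.5 kJ/mol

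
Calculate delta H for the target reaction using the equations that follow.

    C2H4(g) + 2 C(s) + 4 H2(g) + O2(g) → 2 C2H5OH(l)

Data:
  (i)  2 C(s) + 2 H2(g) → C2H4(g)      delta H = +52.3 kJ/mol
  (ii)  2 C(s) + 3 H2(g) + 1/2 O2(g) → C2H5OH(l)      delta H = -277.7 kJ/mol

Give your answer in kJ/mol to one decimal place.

delta H = -607.7 kJ/mol

(i) reversed (reverse to put C2H4(g) on the reactant side): -52.3 kJ/mol
(ii) × 2 (×2 to match 2 C2H5OH(l) in the target): (2)·(-277.7) = -555.4 kJ/mol
delta H = (-1)·(+52.3) + (2)·(-277.7) = -607.7 kJ/mol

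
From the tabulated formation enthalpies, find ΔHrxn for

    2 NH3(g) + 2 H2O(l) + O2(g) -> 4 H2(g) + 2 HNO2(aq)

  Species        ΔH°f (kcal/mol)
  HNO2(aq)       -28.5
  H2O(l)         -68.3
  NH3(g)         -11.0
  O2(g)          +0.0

ΔHrxn = 101.6 kcal/mol

Products: 4·(+0.0) + 2·(-28.5) = -57.0
Reactants: 2·(-11.0) + 2·(-68.3) + 1·(+0.0) = -158.6
ΔHrxn = (-57.0) − (-158.6) = 101.6 kcal/mol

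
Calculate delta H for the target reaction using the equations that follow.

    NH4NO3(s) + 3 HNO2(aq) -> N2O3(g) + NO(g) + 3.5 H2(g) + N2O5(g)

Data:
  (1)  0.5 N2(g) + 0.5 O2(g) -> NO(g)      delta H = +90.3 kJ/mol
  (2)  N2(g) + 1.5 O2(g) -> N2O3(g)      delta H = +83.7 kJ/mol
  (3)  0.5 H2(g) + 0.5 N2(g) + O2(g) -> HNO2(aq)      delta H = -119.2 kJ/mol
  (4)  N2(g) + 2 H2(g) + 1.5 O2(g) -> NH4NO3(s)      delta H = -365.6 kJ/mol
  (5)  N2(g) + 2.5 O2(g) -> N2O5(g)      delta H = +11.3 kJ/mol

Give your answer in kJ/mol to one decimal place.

(1) as written: +90.3 kJ/mol
(2) as written: +83.7 kJ/mol
(3) reversed and × 3: (-3)·(-119.2) = +357.6 kJ/mol
(4) reversed: +365.6 kJ/mol
(5) as written: +11.3 kJ/mol
Combining the equations, delta H = (1)·(+90.3) + (1)·(+83.7) + (-3)·(-119.2) + (-1)·(-365.6) + (1)·(+11.3) = 908.5 kJ/mol

delta H = 908.5 kJ/mol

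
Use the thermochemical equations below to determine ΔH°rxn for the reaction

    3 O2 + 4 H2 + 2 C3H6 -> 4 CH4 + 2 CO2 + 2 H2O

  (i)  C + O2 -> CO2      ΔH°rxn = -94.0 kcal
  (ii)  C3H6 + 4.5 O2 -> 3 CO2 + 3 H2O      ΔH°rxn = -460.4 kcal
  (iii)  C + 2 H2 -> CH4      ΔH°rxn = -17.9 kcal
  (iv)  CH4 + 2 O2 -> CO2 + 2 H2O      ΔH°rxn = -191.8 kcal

(i) reversed and × 2: (-2)·(-94.0) = +188.0 kcal
(ii) × 2: (2)·(-460.4) = -920.8 kcal
(iii) × 2: (2)·(-17.9) = -35.8 kcal
(iv) reversed and × 2: (-2)·(-191.8) = +383.6 kcal
ΔH°rxn = (-2)·(-94.0) + (2)·(-460.4) + (2)·(-17.9) + (-2)·(-191.8) = -385.0 kcal

ΔH°rxn = -385.0 kcal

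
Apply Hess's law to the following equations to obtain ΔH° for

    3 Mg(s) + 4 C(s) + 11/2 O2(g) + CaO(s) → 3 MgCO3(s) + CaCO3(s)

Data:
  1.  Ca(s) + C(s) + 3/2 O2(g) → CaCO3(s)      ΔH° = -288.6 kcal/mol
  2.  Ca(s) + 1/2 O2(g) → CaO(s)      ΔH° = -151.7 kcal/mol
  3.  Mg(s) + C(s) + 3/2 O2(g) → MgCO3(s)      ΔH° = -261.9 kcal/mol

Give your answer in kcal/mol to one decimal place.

eq. 1 as written (CaCO3(s) already on the product side): -288.6 kcal/mol
eq. 2 reversed (reverse to put CaO(s) on the reactant side): +151.7 kcal/mol
eq. 3 × 3 (×3 to match 3 MgCO3(s) in the target): (3)·(-261.9) = -785.7 kcal/mol
ΔH° = (1)·(-288.6) + (-1)·(-151.7) + (3)·(-261.9) = -922.6 kcal/mol

ΔH° = -922.6 kcal/mol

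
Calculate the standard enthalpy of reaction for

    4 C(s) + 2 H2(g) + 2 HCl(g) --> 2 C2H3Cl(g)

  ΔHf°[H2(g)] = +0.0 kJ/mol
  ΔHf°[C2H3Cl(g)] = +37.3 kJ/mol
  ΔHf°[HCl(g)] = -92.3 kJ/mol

Products: 2·(+37.3) = +74.6
Reactants: 4·(+0.0) + 2·(+0.0) + 2·(-92.3) = -184.6
ΔH°rxn = (+74.6) − (-184.6) = 259.2 kJ/mol

ΔH°rxn = 259.2 kJ/mol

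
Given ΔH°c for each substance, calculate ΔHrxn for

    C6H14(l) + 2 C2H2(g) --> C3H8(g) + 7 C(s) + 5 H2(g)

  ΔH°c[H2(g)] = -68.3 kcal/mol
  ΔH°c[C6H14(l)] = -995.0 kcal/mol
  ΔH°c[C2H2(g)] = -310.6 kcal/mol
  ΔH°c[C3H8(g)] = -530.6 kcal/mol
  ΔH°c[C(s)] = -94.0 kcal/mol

Using ΔH = Σ nΔHc°(reactants) − Σ nΔHc°(products):
= [1·(-995.0) + 2·(-310.6)] − [1·(-530.6) + 7·(-94.0) + 5·(-68.3)]
= -86.1 kcal/mol

ΔHrxn = -86.1 kcal/mol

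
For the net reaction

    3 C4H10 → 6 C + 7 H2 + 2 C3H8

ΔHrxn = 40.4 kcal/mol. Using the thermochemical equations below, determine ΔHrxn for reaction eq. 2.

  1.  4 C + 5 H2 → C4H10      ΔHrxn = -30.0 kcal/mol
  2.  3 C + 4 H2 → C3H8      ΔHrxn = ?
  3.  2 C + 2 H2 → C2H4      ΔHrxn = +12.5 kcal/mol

ΔHrxn = -24.8 kcal/mol

eq. 1 reversed and × 3: (-3)·(-30.0) = +90.0 kcal/mol
eq. 2 × 2: contributes 2·x
eq. 3: not needed.
+40.4 = (+90.0) + 2·x
x = (+40.4 − (+90.0)) / (2) = -24.8 kcal/mol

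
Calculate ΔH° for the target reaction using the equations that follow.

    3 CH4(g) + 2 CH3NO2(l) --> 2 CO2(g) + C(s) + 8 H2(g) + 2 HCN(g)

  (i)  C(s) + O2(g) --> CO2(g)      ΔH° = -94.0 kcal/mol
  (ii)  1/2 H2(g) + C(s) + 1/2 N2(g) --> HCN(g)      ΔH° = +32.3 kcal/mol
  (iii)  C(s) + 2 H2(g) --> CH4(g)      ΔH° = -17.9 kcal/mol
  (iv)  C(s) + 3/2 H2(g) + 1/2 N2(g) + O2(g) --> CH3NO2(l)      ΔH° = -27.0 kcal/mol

(i) × 2 (scale by 2 for the 2 CO2(g)): (2)·(-94.0) = -188.0 kcal/mol
(ii) × 2 (scale by 2 for the 2 HCN(g)): (2)·(+32.3) = +64.6 kcal/mol
(iii) reversed and × 3 (CH4(g) must end up as a reactant; ×3 to match 3 CH4(g) in the target): (-3)·(-17.9) = +53.7 kcal/mol
(iv) reversed and × 2 (CH3NO2(l) must end up as a reactant; scale by 2 for the 2 CH3NO2(l)): (-2)·(-27.0) = +54.0 kcal/mol
Combining the equations, ΔH° = (2)·(-94.0) + (2)·(+32.3) + (-3)·(-17.9) + (-2)·(-27.0) = -15.7 kcal/mol

ΔH° = -15.7 kcal/mol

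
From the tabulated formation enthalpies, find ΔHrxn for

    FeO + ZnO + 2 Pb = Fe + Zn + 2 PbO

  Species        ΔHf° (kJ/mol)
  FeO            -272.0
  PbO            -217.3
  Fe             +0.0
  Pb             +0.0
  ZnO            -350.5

Products: 1·(+0.0) + 1·(+0.0) + 2·(-217.3) = -434.6
Reactants: 1·(-272.0) + 1·(-350.5) + 2·(+0.0) = -622.5
ΔHrxn = (-434.6) − (-622.5) = 187.9 kJ/mol

ΔHrxn = 187.9 kJ/mol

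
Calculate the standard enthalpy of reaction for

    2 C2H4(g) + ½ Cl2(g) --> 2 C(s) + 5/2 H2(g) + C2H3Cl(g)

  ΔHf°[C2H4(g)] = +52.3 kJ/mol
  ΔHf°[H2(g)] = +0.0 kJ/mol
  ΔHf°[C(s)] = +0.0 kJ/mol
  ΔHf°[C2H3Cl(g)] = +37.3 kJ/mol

ΔH°rxn = Σ nΔHf°(products) − Σ nΔHf°(reactants).
Products: 2·(+0.0) + 5/2·(+0.0) + 1·(+37.3) = +37.3
Reactants: 2·(+52.3) + 1/2·(+0.0) = +104.6
ΔH°rxn = (+37.3) − (+104.6) = -67.3 kJ/mol

ΔH°rxn = -67.3 kJ/mol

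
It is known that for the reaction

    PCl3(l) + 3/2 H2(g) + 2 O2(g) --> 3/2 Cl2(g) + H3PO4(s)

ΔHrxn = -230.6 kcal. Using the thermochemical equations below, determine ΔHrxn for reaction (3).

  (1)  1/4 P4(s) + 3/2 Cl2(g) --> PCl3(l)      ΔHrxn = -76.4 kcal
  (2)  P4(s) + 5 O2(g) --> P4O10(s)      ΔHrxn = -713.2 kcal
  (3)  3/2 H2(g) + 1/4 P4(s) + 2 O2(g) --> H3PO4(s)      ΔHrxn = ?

(1) reversed: +76.4 kcal
(2): not needed.
(3) as written: contributes x
-230.6 = (+76.4) + x
x = (-230.6 − (+76.4)) / (1) = -307.0 kcal

ΔHrxn = -307.0 kcal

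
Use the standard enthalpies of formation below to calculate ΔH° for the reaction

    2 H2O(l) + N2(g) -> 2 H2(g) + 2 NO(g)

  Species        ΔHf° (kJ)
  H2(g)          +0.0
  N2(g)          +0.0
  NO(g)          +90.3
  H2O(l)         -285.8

Products: 2·(+0.0) + 2·(+90.3) = +180.6
Reactants: 2·(-285.8) + 1·(+0.0) = -571.6
ΔH° = (+180.6) − (-571.6) = 752.2 kJ

ΔH° = 752.2 kJ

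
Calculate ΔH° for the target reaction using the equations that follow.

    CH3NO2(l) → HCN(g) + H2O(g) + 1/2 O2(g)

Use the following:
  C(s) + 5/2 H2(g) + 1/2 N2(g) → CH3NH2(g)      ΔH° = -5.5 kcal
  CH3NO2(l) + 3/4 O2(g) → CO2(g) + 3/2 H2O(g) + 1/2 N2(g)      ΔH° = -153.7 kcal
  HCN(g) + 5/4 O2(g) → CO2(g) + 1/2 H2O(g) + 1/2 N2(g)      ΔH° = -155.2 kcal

ΔH° = 1.5 kcal

equation 1: not needed.
equation 2 as written: -153.7 kcal
equation 3 reversed: +155.2 kcal
ΔH° = (1)·(-153.7) + (-1)·(-155.2) = 1.5 kcal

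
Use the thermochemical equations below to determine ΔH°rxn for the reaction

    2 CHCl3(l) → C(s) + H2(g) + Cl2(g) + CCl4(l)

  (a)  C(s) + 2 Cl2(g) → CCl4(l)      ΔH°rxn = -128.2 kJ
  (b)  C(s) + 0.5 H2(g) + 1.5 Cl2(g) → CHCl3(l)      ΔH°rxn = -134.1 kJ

ΔH°rxn = 140.0 kJ

(a) as written: -128.2 kJ
(b) reversed and × 2: (-2)·(-134.1) = +268.2 kJ
By Hess's law, ΔH°rxn = (1)·(-128.2) + (-2)·(-134.1) = 140.0 kJ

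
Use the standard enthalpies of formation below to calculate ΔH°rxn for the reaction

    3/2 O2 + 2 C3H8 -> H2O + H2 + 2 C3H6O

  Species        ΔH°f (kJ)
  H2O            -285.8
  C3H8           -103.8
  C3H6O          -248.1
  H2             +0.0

Products: 1·(-285.8) + 1·(+0.0) + 2·(-248.1) = -782.0
Reactants: 3/2·(+0.0) + 2·(-103.8) = -207.6
ΔH°rxn = (-782.0) − (-207.6) = -574.4 kJ

ΔH°rxn = -574.4 kJ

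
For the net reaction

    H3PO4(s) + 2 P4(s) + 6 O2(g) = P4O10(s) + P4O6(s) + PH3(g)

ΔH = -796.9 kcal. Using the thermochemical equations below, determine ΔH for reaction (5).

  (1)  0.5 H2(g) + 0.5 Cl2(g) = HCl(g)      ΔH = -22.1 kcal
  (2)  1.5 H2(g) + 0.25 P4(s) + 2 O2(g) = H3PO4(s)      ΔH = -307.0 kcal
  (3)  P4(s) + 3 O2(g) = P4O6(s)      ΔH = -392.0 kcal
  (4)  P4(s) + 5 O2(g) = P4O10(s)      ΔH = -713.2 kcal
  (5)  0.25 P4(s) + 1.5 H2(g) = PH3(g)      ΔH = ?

(1): not needed (Cl2(g) appears nowhere else).
(2) reversed (reverse to put H3PO4(s) on the reactant side): +307.0 kcal
(3) as written (P4O6(s) already on the product side): -392.0 kcal
(4) as written (P4O10(s) already on the product side): -713.2 kcal
(5) as written (PH3(g) already on the product side): contributes x
-796.9 = (+307.0) + (-392.0) + (-713.2) + x
x = (-796.9 − (-798.2)) / (1) = 1.3 kcal

ΔH = 1.3 kcal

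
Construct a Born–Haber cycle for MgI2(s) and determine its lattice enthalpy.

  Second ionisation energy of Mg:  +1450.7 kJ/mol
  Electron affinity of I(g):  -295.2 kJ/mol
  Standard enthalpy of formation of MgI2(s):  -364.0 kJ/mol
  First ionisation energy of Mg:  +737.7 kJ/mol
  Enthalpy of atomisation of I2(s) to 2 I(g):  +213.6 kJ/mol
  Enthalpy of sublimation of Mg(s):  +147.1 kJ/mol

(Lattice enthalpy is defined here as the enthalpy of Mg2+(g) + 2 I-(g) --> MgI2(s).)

ΔHf° = 1·ΔHsub + 1·(ΣIE) + 1·D(I2) + 2·EA + U
-364.0 = 1·(+147.1) + 1·(+2188.4) + 1·(+213.6) + 2·(-295.2) + U
U = -364.0 − (+1958.7) = -2322.7 kJ/mol

U = -2322.7 kJ/mol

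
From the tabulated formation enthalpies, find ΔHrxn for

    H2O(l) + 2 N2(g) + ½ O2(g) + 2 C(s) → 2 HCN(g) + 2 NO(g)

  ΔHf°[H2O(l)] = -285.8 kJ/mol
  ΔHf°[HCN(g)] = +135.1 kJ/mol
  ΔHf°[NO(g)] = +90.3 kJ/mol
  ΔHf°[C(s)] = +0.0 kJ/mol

ΔHrxn = 736.6 kJ/mol

Products: 2·(+135.1) + 2·(+90.3) = +450.8
Reactants: 1·(-285.8) + 2·(+0.0) + 1/2·(+0.0) + 2·(+0.0) = -285.8
ΔHrxn = (+450.8) − (-285.8) = 736.6 kJ/mol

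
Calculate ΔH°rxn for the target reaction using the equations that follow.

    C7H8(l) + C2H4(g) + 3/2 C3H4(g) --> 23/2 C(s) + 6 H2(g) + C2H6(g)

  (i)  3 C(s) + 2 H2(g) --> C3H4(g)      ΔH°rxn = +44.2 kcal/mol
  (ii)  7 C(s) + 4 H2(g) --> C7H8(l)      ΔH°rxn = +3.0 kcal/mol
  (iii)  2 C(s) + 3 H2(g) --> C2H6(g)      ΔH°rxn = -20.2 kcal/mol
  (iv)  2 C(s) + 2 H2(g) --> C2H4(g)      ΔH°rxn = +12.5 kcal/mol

(i) reversed and × 3/2 (reverse to put C3H4(g) on the reactant side; scale by 3/2 for the 3/2 C3H4(g)): (-3/2)·(+44.2) = -66.3 kcal/mol
(ii) reversed (C7H8(l) must end up as a reactant): -3.0 kcal/mol
(iii) as written (C2H6(g) already on the product side): -20.2 kcal/mol
(iv) reversed (reverse to put C2H4(g) on the reactant side): -12.5 kcal/mol
ΔH°rxn = (-66.3) + (-3.0) + (-20.2) + (-12.5) = -102.0 kcal/mol

ΔH°rxn = -102.0 kcal/mol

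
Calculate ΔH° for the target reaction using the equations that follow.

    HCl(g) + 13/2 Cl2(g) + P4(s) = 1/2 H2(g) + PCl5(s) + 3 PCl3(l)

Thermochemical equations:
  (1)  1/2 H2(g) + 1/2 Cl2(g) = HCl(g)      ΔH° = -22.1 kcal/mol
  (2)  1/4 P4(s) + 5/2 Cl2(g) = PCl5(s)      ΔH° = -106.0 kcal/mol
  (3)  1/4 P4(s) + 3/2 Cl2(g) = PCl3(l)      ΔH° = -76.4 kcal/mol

(1) reversed: +22.1 kcal/mol
(2) as written: -106.0 kcal/mol
(3) × 3: (3)·(-76.4) = -229.2 kcal/mol
Summing the manipulated equations, ΔH° = (+22.1) + (-106.0) + (-229.2) = -313.1 kcal/mol

ΔH° = -313.1 kcal/mol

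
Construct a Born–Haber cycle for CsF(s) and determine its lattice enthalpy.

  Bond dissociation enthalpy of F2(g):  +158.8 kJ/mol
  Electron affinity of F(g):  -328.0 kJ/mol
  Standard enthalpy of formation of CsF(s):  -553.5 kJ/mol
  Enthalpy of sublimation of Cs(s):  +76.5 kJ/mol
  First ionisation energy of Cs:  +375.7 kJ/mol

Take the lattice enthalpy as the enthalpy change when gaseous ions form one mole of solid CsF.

U = -757.1 kJ/mol

ΔHf° = 1·ΔHsub + 1·(ΣIE) + 1/2·D(F2) + 1·EA + U
-553.5 = 1·(+76.5) + 1·(+375.7) + 1/2·(+158.8) + 1·(-328.0) + U
U = -553.5 − (+203.6) = -757.1 kJ/mol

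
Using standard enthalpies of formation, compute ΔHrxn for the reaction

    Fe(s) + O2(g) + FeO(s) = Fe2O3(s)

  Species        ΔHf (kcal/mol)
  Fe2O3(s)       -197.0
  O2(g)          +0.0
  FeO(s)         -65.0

ΔHrxn = -132.0 kcal/mol

Products: 1·(-197.0) = -197.0
Reactants: 1·(+0.0) + 1·(+0.0) + 1·(-65.0) = -65.0
ΔHrxn = (-197.0) − (-65.0) = -132.0 kcal/mol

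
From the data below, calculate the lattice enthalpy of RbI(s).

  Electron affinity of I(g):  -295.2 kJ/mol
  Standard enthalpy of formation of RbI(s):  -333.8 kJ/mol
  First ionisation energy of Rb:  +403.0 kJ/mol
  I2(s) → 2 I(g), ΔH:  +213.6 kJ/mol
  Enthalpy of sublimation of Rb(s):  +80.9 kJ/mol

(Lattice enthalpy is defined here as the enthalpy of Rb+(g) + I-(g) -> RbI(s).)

U = -629.3 kJ/mol

ΔHf° = 1·ΔHsub + 1·(ΣIE) + 1/2·D(I2) + 1·EA + U
-333.8 = 1·(+80.9) + 1·(+403.0) + 1/2·(+213.6) + 1·(-295.2) + U
U = -333.8 − (+295.5) = -629.3 kJ/mol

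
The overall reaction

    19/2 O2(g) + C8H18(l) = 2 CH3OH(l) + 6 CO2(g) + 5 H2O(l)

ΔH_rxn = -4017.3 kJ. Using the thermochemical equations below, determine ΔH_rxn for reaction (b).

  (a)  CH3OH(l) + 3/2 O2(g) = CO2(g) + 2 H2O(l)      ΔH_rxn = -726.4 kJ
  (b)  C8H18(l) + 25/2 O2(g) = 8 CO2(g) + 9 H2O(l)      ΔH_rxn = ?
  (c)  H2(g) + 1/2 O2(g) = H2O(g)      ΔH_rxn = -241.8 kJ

(a) reversed and × 2 (reverse to put CH3OH(l) on the product side; ×2 to match 2 CH3OH(l) in the target): (-2)·(-726.4) = +1452.8 kJ
(b) as written (C8H18(l) already on the reactant side): contributes x
(c): not needed (H2O(g) appears nowhere else).
-4017.3 = (+1452.8) + x
x = (-4017.3 − (+1452.8)) / (1) = -5470.1 kJ

ΔH_rxn = -5470.1 kJ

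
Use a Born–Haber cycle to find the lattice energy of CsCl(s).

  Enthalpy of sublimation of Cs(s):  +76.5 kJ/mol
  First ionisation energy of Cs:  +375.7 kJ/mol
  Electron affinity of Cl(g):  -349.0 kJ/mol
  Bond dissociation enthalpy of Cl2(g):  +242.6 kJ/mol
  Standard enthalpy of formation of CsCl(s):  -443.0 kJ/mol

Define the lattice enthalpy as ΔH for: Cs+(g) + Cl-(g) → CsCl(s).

ΔHf° = 1·ΔHsub + 1·(ΣIE) + 1/2·D(Cl2) + 1·EA + U
-443.0 = 1·(+76.5) + 1·(+375.7) + 1/2·(+242.6) + 1·(-349.0) + U
U = -443.0 − (+224.5) = -667.5 kJ/mol

U = -667.5 kJ/mol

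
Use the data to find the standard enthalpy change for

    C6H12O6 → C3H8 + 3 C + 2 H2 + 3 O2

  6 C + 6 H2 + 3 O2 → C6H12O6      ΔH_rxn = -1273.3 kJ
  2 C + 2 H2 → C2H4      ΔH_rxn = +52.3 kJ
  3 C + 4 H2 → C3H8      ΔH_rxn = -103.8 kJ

equation 1 reversed (C6H12O6 must end up as a reactant): +1273.3 kJ
equation 2: not needed (C2H4 appears nowhere else).
equation 3 as written (C3H8 already on the product side): -103.8 kJ
By Hess's law, ΔH_rxn = (+1273.3) + (-103.8) = 1169.5 kJ

ΔH_rxn = 1169.5 kJ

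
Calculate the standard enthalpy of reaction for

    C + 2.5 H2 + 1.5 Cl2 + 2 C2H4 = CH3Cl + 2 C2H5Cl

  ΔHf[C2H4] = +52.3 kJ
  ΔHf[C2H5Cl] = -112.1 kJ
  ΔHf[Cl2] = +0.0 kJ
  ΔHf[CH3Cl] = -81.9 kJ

Products: 1·(-81.9) + 2·(-112.1) = -306.1
Reactants: 1·(+0.0) + 5/2·(+0.0) + 3/2·(+0.0) + 2·(+52.3) = +104.6
ΔH°rxn = (-306.1) − (+104.6) = -410.7 kJ

ΔH°rxn = -410.7 kJ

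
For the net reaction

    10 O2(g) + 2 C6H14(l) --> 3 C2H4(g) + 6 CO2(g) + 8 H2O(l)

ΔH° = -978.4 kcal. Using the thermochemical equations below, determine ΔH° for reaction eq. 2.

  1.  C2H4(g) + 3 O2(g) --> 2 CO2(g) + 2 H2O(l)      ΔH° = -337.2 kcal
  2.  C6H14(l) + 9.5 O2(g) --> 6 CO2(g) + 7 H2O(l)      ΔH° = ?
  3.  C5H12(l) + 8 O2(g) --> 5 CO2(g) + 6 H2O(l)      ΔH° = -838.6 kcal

eq. 1 reversed and × 3: (-3)·(-337.2) = +1011.6 kcal
eq. 2 × 2: contributes 2·x
eq. 3: not needed.
-978.4 = (+1011.6) + 2·x
x = (-978.4 − (+1011.6)) / (2) = -995.0 kcal

ΔH° = -995.0 kcal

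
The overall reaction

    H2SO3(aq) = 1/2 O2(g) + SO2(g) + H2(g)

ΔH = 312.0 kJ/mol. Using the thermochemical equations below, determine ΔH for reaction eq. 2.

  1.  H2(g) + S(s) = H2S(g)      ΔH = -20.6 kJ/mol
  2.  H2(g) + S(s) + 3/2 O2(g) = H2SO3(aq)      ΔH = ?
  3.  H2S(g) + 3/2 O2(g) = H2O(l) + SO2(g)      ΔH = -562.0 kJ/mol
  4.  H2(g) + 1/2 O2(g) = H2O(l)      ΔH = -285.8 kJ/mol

ΔH = -608.8 kJ/mol

eq. 1 as written: -20.6 kJ/mol
eq. 2 reversed (H2SO3(aq) must end up as a reactant): contributes −x
eq. 3 as written (SO2(g) already on the product side): -562.0 kJ/mol
eq. 4 reversed: +285.8 kJ/mol
+312.0 = (-20.6) + (-562.0) + (+285.8) − x
x = (+312.0 − (-296.8)) / (-1) = -608.8 kJ/mol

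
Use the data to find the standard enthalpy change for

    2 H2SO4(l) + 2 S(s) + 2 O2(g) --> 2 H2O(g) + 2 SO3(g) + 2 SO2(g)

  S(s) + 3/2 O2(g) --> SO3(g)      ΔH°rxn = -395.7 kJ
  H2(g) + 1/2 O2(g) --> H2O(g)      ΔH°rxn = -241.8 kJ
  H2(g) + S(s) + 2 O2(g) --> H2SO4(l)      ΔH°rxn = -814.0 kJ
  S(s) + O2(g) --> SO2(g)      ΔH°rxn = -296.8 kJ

equation 1 × 2: (2)·(-395.7) = -791.4 kJ
equation 2 × 2: (2)·(-241.8) = -483.6 kJ
equation 3 reversed and × 2: (-2)·(-814.0) = +1628.0 kJ
equation 4 × 2: (2)·(-296.8) = -593.6 kJ
By Hess's law, ΔH°rxn = (-791.4) + (-483.6) + (+1628.0) + (-593.6) = -240.6 kJ

ΔH°rxn = -240.6 kJ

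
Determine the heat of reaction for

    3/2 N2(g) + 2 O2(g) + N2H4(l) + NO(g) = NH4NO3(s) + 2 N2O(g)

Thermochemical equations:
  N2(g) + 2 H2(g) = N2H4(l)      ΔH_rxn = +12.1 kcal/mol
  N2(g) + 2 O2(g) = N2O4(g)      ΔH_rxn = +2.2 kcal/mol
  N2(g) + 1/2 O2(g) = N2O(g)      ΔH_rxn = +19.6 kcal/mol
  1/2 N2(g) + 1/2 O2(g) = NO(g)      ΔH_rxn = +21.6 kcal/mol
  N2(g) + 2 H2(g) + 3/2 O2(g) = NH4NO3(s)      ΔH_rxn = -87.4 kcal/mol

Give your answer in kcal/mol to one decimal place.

ΔH_rxn = -81.9 kcal/mol

equation 1 reversed (reverse to put N2H4(l) on the reactant side): -12.1 kcal/mol
equation 2: not needed (N2O4(g) appears nowhere else).
equation 3 × 2 (×2 to match 2 N2O(g) in the target): (2)·(+19.6) = +39.2 kcal/mol
equation 4 reversed (NO(g) must end up as a reactant): -21.6 kcal/mol
equation 5 as written (NH4NO3(s) already on the product side): -87.4 kcal/mol
ΔH_rxn = (-12.1) + (+39.2) + (-21.6) + (-87.4) = -81.9 kcal/mol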